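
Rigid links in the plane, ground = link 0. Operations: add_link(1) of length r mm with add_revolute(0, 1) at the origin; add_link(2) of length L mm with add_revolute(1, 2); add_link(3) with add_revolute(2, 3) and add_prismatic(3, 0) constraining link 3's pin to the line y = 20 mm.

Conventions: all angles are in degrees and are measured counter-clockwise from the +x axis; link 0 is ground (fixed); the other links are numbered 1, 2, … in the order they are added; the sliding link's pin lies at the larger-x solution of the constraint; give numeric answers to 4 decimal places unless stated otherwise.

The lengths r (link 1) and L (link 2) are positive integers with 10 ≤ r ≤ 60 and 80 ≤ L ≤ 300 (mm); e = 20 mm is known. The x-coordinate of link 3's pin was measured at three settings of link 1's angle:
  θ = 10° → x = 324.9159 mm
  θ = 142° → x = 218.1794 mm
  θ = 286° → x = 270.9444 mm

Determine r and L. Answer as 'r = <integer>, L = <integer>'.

constraint per measurement: (x − r cos θ)² + (r sin θ − e)² = L²
subtracting the θ₁ and θ₂ equations cancels the r² and L² terms:
r = (x₁² − x₂²) / (2[(x₁cos θ₁ + e sin θ₁) − (x₂cos θ₂ + e sin θ₂)]) = 60.0000 → r = 60
L² = (x₁ − r cos θ₁)² + (r sin θ₁ − e)² = 70756.0228 → L = 266.0000 → L = 266
check at θ₃=286°: x = 270.9444 (printed 270.9444) ✓

r = 60, L = 266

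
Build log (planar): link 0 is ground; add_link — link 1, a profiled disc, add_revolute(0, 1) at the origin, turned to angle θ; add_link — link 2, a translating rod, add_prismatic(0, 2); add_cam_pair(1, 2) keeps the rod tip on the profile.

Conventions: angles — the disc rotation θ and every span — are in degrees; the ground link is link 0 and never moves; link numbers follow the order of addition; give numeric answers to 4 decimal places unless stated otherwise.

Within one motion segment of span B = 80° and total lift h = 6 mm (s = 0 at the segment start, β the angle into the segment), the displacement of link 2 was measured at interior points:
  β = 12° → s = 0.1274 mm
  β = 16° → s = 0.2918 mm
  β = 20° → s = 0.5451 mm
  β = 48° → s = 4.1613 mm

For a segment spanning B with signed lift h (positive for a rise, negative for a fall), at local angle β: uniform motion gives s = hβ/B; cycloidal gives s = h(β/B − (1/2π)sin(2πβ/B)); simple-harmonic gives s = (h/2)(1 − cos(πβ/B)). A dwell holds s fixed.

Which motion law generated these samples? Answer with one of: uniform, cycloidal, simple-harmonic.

candidates at β/B = r: uniform s = h·r (linear in β); cycloidal s = h·(r − sin(2πr)/(2π)); simple-harmonic s = (h/2)(1 − cos(πr))
β=12°: printed 0.1274 | uniform 0.9000, cycloidal 0.1274, simple-harmonic 0.3270
β=16°: printed 0.2918 | uniform 1.2000, cycloidal 0.2918, simple-harmonic 0.5729
β=20°: printed 0.5451 | uniform 1.5000, cycloidal 0.5451, simple-harmonic 0.8787
β=48°: printed 4.1613 | uniform 3.6000, cycloidal 4.1613, simple-harmonic 3.9271
only one law matches every sample → cycloidal

cycloidal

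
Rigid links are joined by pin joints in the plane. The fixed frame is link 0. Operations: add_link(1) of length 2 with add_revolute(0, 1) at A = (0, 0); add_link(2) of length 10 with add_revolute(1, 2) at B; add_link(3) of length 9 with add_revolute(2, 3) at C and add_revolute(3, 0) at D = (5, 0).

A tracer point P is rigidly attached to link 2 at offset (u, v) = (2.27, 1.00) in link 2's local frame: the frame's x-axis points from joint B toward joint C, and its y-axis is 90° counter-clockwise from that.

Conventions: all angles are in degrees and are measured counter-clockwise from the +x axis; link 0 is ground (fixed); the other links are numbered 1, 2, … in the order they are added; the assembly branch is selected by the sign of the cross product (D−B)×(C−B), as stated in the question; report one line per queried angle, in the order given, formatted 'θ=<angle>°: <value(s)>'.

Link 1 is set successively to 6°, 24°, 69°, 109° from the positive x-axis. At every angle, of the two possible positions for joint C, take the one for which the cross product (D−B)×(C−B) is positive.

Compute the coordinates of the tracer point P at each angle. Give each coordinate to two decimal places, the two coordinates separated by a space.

A=(0,0), D=(5.00,0)
θ=6°: B = A + 2.00·(cos6°, sin6°) = (1.9890, 0.2091)
θ=6°: |BD| = 3.0182
θ=6°: circle(B,10.00) ∩ circle(D,9.00): a=4.6567, h=8.8496
θ=6°:   candidates: C₊=(7.2475,8.7149) cross=26.710; C₋=(6.0216,-8.9418) cross=-26.710
θ=6°:   branch + wants cross > 0 → take C=(7.2475,8.7149) (cross=26.710)
θ=6°: ex = (C−B)/|BC| = (0.5258,0.8506); ey = (-0.8506,0.5258)
θ=6°: P = B + 2.27·ex + 1.00·ey = (2.3321,2.6657)
θ=24°: B = A + 2.00·(cos24°, sin24°) = (1.8271, 0.8135)
θ=24°: |BD| = 3.2755
θ=24°: circle(B,10.00) ∩ circle(D,9.00): a=4.5381, h=8.9110
θ=24°:   candidates: C₊=(8.4360,8.3183) cross=29.188; C₋=(4.0099,-8.9454) cross=-29.188
θ=24°:   branch + wants cross > 0 → take C=(8.4360,8.3183) (cross=29.188)
θ=24°: ex = (C−B)/|BC| = (0.6609,0.7505); ey = (-0.7505,0.6609)
θ=24°: P = B + 2.27·ex + 1.00·ey = (2.5768,3.1780)
θ=69°: B = A + 2.00·(cos69°, sin69°) = (0.7167, 1.8672)
θ=69°: |BD| = 4.6725
θ=69°: circle(B,10.00) ∩ circle(D,9.00): a=4.3694, h=8.9949
θ=69°:   candidates: C₊=(8.3165,8.3666) cross=42.029; C₋=(1.1278,-8.1244) cross=-42.029
θ=69°:   branch + wants cross > 0 → take C=(8.3165,8.3666) (cross=42.029)
θ=69°: ex = (C−B)/|BC| = (0.7600,0.6499); ey = (-0.6499,0.7600)
θ=69°: P = B + 2.27·ex + 1.00·ey = (1.7919,4.1025)
θ=109°: B = A + 2.00·(cos109°, sin109°) = (-0.6511, 1.8910)
θ=109°: |BD| = 5.9591
θ=109°: circle(B,10.00) ∩ circle(D,9.00): a=4.5738, h=8.8927
θ=109°:   candidates: C₊=(6.5082,8.8727) cross=52.993; C₋=(0.8643,-7.9935) cross=-52.993
θ=109°:   branch + wants cross > 0 → take C=(6.5082,8.8727) (cross=52.993)
θ=109°: ex = (C−B)/|BC| = (0.7159,0.6982); ey = (-0.6982,0.7159)
θ=109°: P = B + 2.27·ex + 1.00·ey = (0.2759,4.1918)

θ=6°: 2.33 2.67
θ=24°: 2.58 3.18
θ=69°: 1.79 4.10
θ=109°: 0.28 4.19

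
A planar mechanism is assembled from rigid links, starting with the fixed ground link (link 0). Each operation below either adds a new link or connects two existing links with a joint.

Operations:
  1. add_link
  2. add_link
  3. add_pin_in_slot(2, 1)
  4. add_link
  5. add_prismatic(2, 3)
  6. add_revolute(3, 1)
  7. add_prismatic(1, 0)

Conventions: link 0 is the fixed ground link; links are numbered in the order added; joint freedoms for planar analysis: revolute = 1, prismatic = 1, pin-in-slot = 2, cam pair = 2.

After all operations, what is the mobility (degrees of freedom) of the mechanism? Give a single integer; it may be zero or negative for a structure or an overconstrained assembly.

link 0 = ground. State L|J1|J2 = 1|0|0
+link1  2|0|0
+link2  3|0|0
PS(2,1) f=2→J2  3|0|1
+link3  4|0|1
P(2,3) f=1→J1  4|1|1
R(3,1) f=1→J1  4|2|1
P(1,0) f=1→J1  4|3|1
M = 3(4−1)−2·3−1 = 9−6−1 = 2

M = 2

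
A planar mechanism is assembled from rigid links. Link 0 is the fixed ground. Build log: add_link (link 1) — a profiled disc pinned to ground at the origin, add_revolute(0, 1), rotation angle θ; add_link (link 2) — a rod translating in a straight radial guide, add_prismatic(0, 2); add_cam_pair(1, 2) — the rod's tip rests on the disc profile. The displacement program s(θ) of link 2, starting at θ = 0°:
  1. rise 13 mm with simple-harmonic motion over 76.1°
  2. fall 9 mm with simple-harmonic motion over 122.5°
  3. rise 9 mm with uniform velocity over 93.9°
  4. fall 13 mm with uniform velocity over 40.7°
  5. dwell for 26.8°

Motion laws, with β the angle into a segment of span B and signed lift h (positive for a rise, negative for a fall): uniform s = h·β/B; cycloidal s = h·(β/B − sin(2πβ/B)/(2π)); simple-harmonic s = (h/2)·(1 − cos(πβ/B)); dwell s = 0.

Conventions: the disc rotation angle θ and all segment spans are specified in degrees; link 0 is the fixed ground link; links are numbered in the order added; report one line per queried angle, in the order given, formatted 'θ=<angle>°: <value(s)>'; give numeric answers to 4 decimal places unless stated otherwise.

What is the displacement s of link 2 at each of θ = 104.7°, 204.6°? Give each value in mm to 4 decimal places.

seg 1 [0°–76.1°] simple-harmonic, h=13: full span → s += 13 → s = 13.0000
seg 2 [76.1°–198.6°] simple-harmonic, h=-9: θ=104.7° here. β=28.6, B=122.5. -9/2·(1 − cos(π·0.2335)) = -1.1571 → s = 11.8429
seg 2 [76.1°–198.6°] simple-harmonic, h=-9: full span → s += -9 → s = 4.0000
seg 3 [198.6°–292.5°] uniform, h=9: θ=204.6° here. β=6, B=93.9. 9·6/93.9 = 0.5751 → s = 4.5751

θ=104.7°: 11.8429
θ=204.6°: 4.5751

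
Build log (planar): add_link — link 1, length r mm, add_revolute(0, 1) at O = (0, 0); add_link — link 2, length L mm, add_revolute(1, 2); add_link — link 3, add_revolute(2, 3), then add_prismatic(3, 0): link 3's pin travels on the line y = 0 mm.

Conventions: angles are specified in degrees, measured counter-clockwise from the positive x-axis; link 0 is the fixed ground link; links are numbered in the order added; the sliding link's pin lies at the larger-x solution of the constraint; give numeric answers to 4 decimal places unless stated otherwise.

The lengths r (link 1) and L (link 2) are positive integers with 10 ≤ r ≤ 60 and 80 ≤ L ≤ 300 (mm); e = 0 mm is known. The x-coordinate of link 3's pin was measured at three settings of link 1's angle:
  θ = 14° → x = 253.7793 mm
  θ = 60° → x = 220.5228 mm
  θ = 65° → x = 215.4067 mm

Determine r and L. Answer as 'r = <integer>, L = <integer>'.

constraint per measurement: (x − r cos θ)² + (r sin θ − e)² = L²
subtracting the θ₁ and θ₂ equations cancels the r² and L² terms:
r = (x₁² − x₂²) / (2[(x₁cos θ₁ + e sin θ₁) − (x₂cos θ₂ + e sin θ₂)]) = 58.0000 → r = 58
L² = (x₁ − r cos θ₁)² + (r sin θ₁ − e)² = 39203.9806 → L = 198.0000 → L = 198
check at θ₃=65°: x = 215.4067 (printed 215.4067) ✓

r = 58, L = 198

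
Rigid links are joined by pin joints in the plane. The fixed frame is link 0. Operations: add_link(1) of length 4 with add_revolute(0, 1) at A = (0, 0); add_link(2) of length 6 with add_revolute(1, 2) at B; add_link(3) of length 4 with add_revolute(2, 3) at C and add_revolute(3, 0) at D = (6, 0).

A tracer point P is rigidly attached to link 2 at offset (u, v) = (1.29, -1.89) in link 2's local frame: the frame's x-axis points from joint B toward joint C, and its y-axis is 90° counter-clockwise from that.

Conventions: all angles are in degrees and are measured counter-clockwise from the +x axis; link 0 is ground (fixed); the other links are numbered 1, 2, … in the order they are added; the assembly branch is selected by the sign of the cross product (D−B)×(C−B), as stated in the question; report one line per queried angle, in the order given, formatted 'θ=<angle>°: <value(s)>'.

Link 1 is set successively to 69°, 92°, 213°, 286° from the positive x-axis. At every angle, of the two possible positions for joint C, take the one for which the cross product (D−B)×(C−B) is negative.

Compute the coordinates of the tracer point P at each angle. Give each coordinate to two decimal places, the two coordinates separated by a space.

A=(0,0), D=(6.00,0)
θ=69°: B = A + 4.00·(cos69°, sin69°) = (1.4335, 3.7343)
θ=69°: |BD| = 5.8990
θ=69°: circle(B,6.00) ∩ circle(D,4.00): a=4.6447, h=3.7983
θ=69°:   candidates: C₊=(7.4335,3.7343) cross=22.406; C₋=(2.6246,-2.1463) cross=-22.406
θ=69°:   branch - wants cross < 0 → take C=(2.6246,-2.1463) (cross=-22.406)
θ=69°: ex = (C−B)/|BC| = (0.1985,-0.9801); ey = (0.9801,0.1985)
θ=69°: P = B + 1.29·ex + -1.89·ey = (-0.1628,2.0948)
θ=92°: B = A + 4.00·(cos92°, sin92°) = (-0.1396, 3.9976)
θ=92°: |BD| = 7.3263
θ=92°: circle(B,6.00) ∩ circle(D,4.00): a=5.0281, h=3.2739
θ=92°:   candidates: C₊=(5.8604,3.9976) cross=23.985; C₋=(2.2877,-1.4895) cross=-23.985
θ=92°:   branch - wants cross < 0 → take C=(2.2877,-1.4895) (cross=-23.985)
θ=92°: ex = (C−B)/|BC| = (0.4045,-0.9145); ey = (0.9145,0.4045)
θ=92°: P = B + 1.29·ex + -1.89·ey = (-1.3462,2.0532)
θ=213°: B = A + 4.00·(cos213°, sin213°) = (-3.3547, -2.1786)
θ=213°: |BD| = 9.6050
θ=213°: circle(B,6.00) ∩ circle(D,4.00): a=5.8436, h=1.3609
θ=213°:   candidates: C₊=(2.0280,0.4723) cross=13.071; C₋=(2.6453,-2.1786) cross=-13.071
θ=213°:   branch - wants cross < 0 → take C=(2.6453,-2.1786) (cross=-13.071)
θ=213°: ex = (C−B)/|BC| = (1.0000,0.0000); ey = (-0.0000,1.0000)
θ=213°: P = B + 1.29·ex + -1.89·ey = (-2.0647,-4.0686)
θ=286°: B = A + 4.00·(cos286°, sin286°) = (1.1025, -3.8450)
θ=286°: |BD| = 6.2265
θ=286°: circle(B,6.00) ∩ circle(D,4.00): a=4.7193, h=3.7052
θ=286°:   candidates: C₊=(2.5265,1.9835) cross=23.070; C₋=(7.1025,-3.8450) cross=-23.070
θ=286°:   branch - wants cross < 0 → take C=(7.1025,-3.8450) (cross=-23.070)
θ=286°: ex = (C−B)/|BC| = (1.0000,-0.0000); ey = (0.0000,1.0000)
θ=286°: P = B + 1.29·ex + -1.89·ey = (2.3925,-5.7350)

θ=69°: -0.16 2.09
θ=92°: -1.35 2.05
θ=213°: -2.06 -4.07
θ=286°: 2.39 -5.74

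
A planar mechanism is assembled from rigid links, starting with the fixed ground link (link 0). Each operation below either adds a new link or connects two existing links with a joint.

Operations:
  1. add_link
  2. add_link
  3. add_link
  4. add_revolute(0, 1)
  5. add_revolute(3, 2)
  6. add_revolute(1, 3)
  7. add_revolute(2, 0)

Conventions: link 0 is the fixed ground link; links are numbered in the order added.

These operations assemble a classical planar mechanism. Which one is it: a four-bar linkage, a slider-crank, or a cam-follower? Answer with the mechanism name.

links: 4 (incl. ground); joints: 4 revolute, 0 prismatic, 0 higher (cam) pair, forming one closed loop
4 links in a single 4R loop → four-bar linkage

four-bar linkage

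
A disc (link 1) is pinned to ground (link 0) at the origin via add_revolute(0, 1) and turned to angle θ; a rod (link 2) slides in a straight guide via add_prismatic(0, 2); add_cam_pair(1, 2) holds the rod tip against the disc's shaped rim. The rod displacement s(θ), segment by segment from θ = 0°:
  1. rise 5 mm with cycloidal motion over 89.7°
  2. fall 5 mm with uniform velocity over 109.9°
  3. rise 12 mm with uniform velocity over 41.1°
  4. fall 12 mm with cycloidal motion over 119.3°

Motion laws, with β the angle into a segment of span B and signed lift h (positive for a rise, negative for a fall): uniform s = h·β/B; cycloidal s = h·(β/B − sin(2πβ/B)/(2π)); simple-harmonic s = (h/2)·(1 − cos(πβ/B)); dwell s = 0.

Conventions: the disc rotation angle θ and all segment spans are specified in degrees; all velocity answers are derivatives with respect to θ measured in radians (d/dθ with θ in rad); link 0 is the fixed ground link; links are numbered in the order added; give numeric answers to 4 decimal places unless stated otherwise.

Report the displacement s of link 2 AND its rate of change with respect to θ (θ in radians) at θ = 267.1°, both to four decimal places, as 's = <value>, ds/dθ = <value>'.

segment 1 (0° to 89.7°, cycloidal, h = 5) is passed completely: s = 0.0000 + (5) = 5.0000
segment 2 (89.7° to 199.6°, uniform, h = -5) is passed completely: s = 5.0000 + (-5) = 0.0000
segment 3 (199.6° to 240.7°, uniform, h = 12) is passed completely: s = 0.0000 + (12) = 12.0000
θ = 267.1° falls in segment 4 (240.7° to 360°, cycloidal, h = -12): β = 267.1 − 240.7 = 26.4°, B = 119.3°; Δs = -12·(0.2213 − sin(2π·0.2213)/(2π)) = -0.7766; s = 12.0000 − 0.7766 = 11.2234
velocity in seg [240.7°–360°] (cycloidal), θ in radians: β = 26.4° = 0.4608 rad, B = 119.3° = 2.0822 rad; ds/dθ = (h/B)(1 − cos(2πβ/B)) = ((-12)/2.0822)(1 − cos(2π·0.2213)) = -4.729232 mm/rad

s = 11.2234, ds/dθ = -4.7292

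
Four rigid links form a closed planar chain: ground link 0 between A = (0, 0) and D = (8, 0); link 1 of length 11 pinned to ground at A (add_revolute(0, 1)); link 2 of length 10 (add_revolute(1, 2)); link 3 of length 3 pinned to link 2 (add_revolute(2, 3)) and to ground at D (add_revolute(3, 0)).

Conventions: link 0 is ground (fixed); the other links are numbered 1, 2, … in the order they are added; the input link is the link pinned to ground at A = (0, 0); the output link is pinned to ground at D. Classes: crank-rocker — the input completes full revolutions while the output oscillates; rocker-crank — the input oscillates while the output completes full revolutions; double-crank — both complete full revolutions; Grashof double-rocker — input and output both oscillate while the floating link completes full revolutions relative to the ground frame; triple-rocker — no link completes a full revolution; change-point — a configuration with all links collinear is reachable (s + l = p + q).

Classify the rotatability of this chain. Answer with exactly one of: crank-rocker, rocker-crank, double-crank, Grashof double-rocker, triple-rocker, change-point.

lengths: ground=8, input=11, coupler=10, output=3
sorted: s=3 (shortest), l=11 (longest), p+q=18
s + l = 14 vs p + q = 18
s + l < p + q (Grashof) with shortest = output link → rocker-crank

rocker-crank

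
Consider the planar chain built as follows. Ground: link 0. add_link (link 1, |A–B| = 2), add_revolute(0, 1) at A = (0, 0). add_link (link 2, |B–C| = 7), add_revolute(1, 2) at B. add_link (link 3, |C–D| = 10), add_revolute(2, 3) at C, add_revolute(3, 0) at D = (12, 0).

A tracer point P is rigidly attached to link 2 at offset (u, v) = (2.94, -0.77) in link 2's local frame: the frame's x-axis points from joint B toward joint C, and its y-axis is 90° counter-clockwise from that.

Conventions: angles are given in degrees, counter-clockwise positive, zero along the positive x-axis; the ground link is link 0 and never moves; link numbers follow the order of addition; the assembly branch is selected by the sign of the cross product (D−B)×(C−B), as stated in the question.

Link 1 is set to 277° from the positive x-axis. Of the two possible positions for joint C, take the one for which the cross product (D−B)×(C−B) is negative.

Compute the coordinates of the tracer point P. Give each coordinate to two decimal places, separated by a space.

A=(0,0), D=(12.00,0)
B = A + 2.00·(cos277°, sin277°) = (0.2437, -1.9851)
|BD| = 11.9227
circle(B,7.00) ∩ circle(D,10.00): a=3.8226, h=5.8641
  candidates: C₊=(3.0366,4.4336) cross=69.916; C₋=(4.9893,-7.1309) cross=-69.916
  branch - wants cross < 0 → take C=(4.9893,-7.1309) (cross=-69.916)
ex = (C−B)/|BC| = (0.6779,-0.7351); ey = (0.7351,0.6779)
P = B + 2.94·ex + -0.77·ey = (1.6708,-4.6684)

1.67 -4.67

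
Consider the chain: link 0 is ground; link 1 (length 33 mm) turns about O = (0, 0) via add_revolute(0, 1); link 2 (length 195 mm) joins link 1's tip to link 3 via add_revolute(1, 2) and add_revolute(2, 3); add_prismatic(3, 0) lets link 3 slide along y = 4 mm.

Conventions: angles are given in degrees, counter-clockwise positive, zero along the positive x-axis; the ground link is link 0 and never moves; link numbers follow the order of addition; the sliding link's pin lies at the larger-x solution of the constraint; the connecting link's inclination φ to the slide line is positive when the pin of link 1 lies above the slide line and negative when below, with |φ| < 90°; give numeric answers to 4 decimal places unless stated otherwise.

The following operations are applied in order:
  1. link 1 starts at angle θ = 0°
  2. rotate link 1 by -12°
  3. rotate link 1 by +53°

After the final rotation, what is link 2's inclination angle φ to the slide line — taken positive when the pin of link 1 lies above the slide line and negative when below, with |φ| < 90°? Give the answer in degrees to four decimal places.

geometry: r = 33 mm, L = 195 mm, e = 4 mm; θ starts at 0°
rotate link 1 by -12°: θ ← 0° -12° = -12°
rotate link 1 by +53°: θ ← -12° +53° = 41°
h = r sin θ − e = 21.649948 − 4 = 17.649948
sin φ = h / L = 17.649948 / 195 = 0.09051255
φ = arcsin(0.09051255) = 5.193095°

5.1931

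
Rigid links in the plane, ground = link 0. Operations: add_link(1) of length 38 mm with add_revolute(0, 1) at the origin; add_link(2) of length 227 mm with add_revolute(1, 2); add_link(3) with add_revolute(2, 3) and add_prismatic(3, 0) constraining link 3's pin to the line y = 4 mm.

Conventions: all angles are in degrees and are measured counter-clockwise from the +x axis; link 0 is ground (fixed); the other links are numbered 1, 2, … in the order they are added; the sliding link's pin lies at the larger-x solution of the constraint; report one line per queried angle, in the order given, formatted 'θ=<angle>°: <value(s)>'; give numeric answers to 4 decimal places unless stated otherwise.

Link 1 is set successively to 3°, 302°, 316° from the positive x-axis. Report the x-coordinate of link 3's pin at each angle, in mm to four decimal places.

geometry: r = 38 mm, L = 227 mm, e = 4 mm
θ=3°: crank pin P = (r cos θ, r sin θ) = (37.947922, 1.988766)
θ=3°: h = r sin θ − e = 1.988766 − 4 = -2.011234
θ=3°: x = r cos θ + √(L² − h²) = 37.947922 + 226.991090 = 264.939012
θ=302°: crank pin P = (r cos θ, r sin θ) = (20.136932, -32.225828)
θ=302°: h = r sin θ − e = -32.225828 − 4 = -36.225828
θ=302°: x = r cos θ + √(L² − h²) = 20.136932 + 224.090806 = 244.227738
θ=316°: crank pin P = (r cos θ, r sin θ) = (27.334912, -26.397018)
θ=316°: h = r sin θ − e = -26.397018 − 4 = -30.397018
θ=316°: x = r cos θ + √(L² − h²) = 27.334912 + 224.955598 = 252.290511

θ=3°: 264.9390
θ=302°: 244.2277
θ=316°: 252.2905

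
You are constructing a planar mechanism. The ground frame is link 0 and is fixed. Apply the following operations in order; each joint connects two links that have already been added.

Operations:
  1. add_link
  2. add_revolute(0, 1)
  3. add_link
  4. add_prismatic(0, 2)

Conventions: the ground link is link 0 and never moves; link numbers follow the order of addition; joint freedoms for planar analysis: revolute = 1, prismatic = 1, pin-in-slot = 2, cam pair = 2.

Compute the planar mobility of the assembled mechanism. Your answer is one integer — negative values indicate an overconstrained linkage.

link 0 = ground. State L|J1|J2 = 1|0|0
+link1  2|0|0
R(0,1) f=1→J1  2|1|0
+link2  3|1|0
P(0,2) f=1→J1  3|2|0
M = 3(3−1)−2·2−0 = 6−4−0 = 2

M = 2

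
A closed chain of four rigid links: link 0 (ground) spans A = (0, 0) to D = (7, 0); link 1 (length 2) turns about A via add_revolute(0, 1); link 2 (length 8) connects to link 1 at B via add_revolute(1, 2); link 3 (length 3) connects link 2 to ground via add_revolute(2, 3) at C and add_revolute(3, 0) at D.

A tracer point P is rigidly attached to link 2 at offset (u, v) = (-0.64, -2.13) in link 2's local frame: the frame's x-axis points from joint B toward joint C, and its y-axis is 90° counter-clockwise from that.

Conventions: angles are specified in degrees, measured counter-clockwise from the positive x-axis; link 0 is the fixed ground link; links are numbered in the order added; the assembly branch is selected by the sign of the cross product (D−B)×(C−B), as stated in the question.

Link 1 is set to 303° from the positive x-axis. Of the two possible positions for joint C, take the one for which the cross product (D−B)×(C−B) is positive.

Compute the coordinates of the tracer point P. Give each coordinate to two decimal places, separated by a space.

A=(0,0), D=(7.00,0)
B = A + 2.00·(cos303°, sin303°) = (1.0893, -1.6773)
|BD| = 6.1441
circle(B,8.00) ∩ circle(D,3.00): a=7.5479, h=2.6513
  candidates: C₊=(7.6266,2.9338) cross=16.290; C₋=(9.0743,-2.1674) cross=-16.290
  branch + wants cross > 0 → take C=(7.6266,2.9338) (cross=16.290)
ex = (C−B)/|BC| = (0.8172,0.5764); ey = (-0.5764,0.8172)
P = B + -0.64·ex + -2.13·ey = (1.7940,-3.7868)

1.79 -3.79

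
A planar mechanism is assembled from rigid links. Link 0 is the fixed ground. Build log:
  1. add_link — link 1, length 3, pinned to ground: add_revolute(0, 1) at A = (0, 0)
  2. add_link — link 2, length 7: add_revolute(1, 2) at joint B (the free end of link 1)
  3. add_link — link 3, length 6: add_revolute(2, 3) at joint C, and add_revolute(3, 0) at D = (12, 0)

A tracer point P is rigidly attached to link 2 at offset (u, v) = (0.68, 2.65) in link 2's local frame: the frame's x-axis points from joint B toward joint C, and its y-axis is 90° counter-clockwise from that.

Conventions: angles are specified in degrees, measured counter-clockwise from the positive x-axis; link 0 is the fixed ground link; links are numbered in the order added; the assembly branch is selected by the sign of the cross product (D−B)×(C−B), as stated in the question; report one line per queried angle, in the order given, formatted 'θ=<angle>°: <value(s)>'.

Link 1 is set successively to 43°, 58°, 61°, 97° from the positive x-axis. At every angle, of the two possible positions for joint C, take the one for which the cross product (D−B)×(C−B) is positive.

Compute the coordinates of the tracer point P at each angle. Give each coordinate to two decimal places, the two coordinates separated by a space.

A=(0,0), D=(12.00,0)
θ=43°: B = A + 3.00·(cos43°, sin43°) = (2.1941, 2.0460)
θ=43°: |BD| = 10.0171
θ=43°: circle(B,7.00) ∩ circle(D,6.00): a=5.6574, h=4.1223
θ=43°:   candidates: C₊=(8.5742,4.9259) cross=41.293; C₋=(6.8903,-3.1449) cross=-41.293
θ=43°:   branch + wants cross > 0 → take C=(8.5742,4.9259) (cross=41.293)
θ=43°: ex = (C−B)/|BC| = (0.9115,0.4114); ey = (-0.4114,0.9115)
θ=43°: P = B + 0.68·ex + 2.65·ey = (1.7236,4.7411)
θ=58°: B = A + 3.00·(cos58°, sin58°) = (1.5898, 2.5441)
θ=58°: |BD| = 10.7166
θ=58°: circle(B,7.00) ∩ circle(D,6.00): a=5.9648, h=3.6634
θ=58°:   candidates: C₊=(8.2538,4.6868) cross=39.259; C₋=(6.5144,-2.4306) cross=-39.259
θ=58°:   branch + wants cross > 0 → take C=(8.2538,4.6868) (cross=39.259)
θ=58°: ex = (C−B)/|BC| = (0.9520,0.3061); ey = (-0.3061,0.9520)
θ=58°: P = B + 0.68·ex + 2.65·ey = (1.4260,5.2751)
θ=61°: B = A + 3.00·(cos61°, sin61°) = (1.4544, 2.6239)
θ=61°: |BD| = 10.8671
θ=61°: circle(B,7.00) ∩ circle(D,6.00): a=6.0317, h=3.5523
θ=61°:   candidates: C₊=(8.1654,4.6147) cross=38.603; C₋=(6.4500,-2.2797) cross=-38.603
θ=61°:   branch + wants cross > 0 → take C=(8.1654,4.6147) (cross=38.603)
θ=61°: ex = (C−B)/|BC| = (0.9587,0.2844); ey = (-0.2844,0.9587)
θ=61°: P = B + 0.68·ex + 2.65·ey = (1.3527,5.3578)
θ=97°: B = A + 3.00·(cos97°, sin97°) = (-0.3656, 2.9776)
θ=97°: |BD| = 12.7191
θ=97°: circle(B,7.00) ∩ circle(D,6.00): a=6.8706, h=1.3398
θ=97°:   candidates: C₊=(6.6277,2.6718) cross=17.042; C₋=(6.0004,0.0666) cross=-17.042
θ=97°:   branch + wants cross > 0 → take C=(6.6277,2.6718) (cross=17.042)
θ=97°: ex = (C−B)/|BC| = (0.9990,-0.0437); ey = (0.0437,0.9990)
θ=97°: P = B + 0.68·ex + 2.65·ey = (0.4295,5.5954)

θ=43°: 1.72 4.74
θ=58°: 1.43 5.28
θ=61°: 1.35 5.36
θ=97°: 0.43 5.60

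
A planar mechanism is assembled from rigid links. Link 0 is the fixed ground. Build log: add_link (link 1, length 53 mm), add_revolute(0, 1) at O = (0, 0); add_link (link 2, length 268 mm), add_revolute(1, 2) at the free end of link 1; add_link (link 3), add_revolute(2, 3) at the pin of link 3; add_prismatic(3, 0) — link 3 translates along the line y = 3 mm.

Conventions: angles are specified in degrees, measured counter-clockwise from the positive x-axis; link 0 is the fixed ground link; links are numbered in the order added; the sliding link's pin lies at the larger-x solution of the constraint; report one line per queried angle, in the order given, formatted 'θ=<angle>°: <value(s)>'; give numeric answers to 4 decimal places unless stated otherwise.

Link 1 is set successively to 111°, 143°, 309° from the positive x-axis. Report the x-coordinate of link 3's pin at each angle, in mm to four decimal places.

geometry: r = 53 mm, L = 268 mm, e = 3 mm
θ=111°: crank pin P = (r cos θ, r sin θ) = (-18.993501, 49.479763)
θ=111°: h = r sin θ − e = 49.479763 − 3 = 46.479763
θ=111°: x = r cos θ + √(L² − h²) = -18.993501 + 263.938689 = 244.945188
θ=143°: crank pin P = (r cos θ, r sin θ) = (-42.327682, 31.896196)
θ=143°: h = r sin θ − e = 31.896196 − 3 = 28.896196
θ=143°: x = r cos θ + √(L² − h²) = -42.327682 + 266.437628 = 224.109946
θ=309°: crank pin P = (r cos θ, r sin θ) = (33.353981, -41.188736)
θ=309°: h = r sin θ − e = -41.188736 − 3 = -44.188736
θ=309°: x = r cos θ + √(L² − h²) = 33.353981 + 264.331904 = 297.685885

θ=111°: 244.9452
θ=143°: 224.1099
θ=309°: 297.6859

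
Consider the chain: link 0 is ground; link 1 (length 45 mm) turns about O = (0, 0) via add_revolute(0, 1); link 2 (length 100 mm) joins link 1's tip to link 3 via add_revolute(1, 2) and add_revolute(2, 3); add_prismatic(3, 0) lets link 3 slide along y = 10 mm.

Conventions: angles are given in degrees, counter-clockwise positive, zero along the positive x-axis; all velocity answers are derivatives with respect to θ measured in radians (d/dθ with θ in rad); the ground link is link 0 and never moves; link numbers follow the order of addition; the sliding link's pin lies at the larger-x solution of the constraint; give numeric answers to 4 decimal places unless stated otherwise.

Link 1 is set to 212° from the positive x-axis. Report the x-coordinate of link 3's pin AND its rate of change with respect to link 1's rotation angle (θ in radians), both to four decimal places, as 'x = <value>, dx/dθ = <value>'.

geometry: r = 45 mm, L = 100 mm, e = 10 mm
crank pin P = (r cos θ, r sin θ) = (-38.162164, -23.846367)
h = r sin θ − e = -23.846367 − 10 = -33.846367
x = r cos θ + √(L² − h²) = -38.162164 + 94.097946 = 55.935782
dx/dθ = −r sin θ − h·r cos θ/√(L² − h²) (θ in radians; h = -33.846367) = 10.119706

x = 55.9358, dx/dθ = 10.1197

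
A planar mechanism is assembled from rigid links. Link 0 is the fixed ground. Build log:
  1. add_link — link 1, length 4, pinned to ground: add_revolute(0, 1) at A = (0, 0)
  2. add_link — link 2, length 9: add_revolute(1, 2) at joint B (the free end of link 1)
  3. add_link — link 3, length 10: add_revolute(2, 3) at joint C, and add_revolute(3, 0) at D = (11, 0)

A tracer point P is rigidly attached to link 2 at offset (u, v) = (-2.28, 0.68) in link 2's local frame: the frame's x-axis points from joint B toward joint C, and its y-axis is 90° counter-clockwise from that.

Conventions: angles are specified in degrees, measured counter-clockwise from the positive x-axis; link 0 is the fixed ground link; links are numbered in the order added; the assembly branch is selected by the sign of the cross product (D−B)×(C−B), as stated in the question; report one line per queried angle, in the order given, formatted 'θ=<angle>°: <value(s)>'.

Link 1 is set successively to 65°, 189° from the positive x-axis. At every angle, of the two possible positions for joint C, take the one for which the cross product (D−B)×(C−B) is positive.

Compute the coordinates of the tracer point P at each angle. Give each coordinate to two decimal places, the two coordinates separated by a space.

A=(0,0), D=(11.00,0)
θ=65°: B = A + 4.00·(cos65°, sin65°) = (1.6905, 3.6252)
θ=65°: |BD| = 9.9905
θ=65°: circle(B,9.00) ∩ circle(D,10.00): a=4.0443, h=8.0401
θ=65°:   candidates: C₊=(8.3766,9.6498) cross=80.325; C₋=(2.5416,-5.3344) cross=-80.325
θ=65°:   branch + wants cross > 0 → take C=(8.3766,9.6498) (cross=80.325)
θ=65°: ex = (C−B)/|BC| = (0.7429,0.6694); ey = (-0.6694,0.7429)
θ=65°: P = B + -2.28·ex + 0.68·ey = (-0.4585,2.6042)
θ=189°: B = A + 4.00·(cos189°, sin189°) = (-3.9508, -0.6257)
θ=189°: |BD| = 14.9638
θ=189°: circle(B,9.00) ∩ circle(D,10.00): a=6.8471, h=5.8410
θ=189°:   candidates: C₊=(2.6461,5.4965) cross=87.404; C₋=(3.1346,-6.1754) cross=-87.404
θ=189°:   branch + wants cross > 0 → take C=(2.6461,5.4965) (cross=87.404)
θ=189°: ex = (C−B)/|BC| = (0.7330,0.6803); ey = (-0.6803,0.7330)
θ=189°: P = B + -2.28·ex + 0.68·ey = (-6.0845,-1.6783)

θ=65°: -0.46 2.60
θ=189°: -6.08 -1.68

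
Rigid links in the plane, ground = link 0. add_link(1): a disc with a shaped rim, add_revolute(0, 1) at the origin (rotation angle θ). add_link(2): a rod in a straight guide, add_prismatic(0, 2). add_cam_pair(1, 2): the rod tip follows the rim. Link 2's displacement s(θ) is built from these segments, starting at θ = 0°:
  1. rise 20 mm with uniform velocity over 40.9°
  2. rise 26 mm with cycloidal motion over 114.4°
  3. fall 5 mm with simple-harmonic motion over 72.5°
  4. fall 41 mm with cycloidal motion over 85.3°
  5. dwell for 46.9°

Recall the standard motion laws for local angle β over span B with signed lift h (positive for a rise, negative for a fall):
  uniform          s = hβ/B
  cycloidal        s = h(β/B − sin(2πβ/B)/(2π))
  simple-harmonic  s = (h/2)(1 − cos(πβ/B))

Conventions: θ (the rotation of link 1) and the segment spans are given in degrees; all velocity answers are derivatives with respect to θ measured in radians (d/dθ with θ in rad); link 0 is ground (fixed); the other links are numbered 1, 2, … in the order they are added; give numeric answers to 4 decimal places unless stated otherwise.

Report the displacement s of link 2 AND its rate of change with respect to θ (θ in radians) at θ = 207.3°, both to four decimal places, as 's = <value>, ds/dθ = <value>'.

segment 1 (0° to 40.9°, uniform, h = 20) is passed completely: s = 0.0000 + (20) = 20.0000
segment 2 (40.9° to 155.3°, cycloidal, h = 26) is passed completely: s = 20.0000 + (26) = 46.0000
θ = 207.3° falls in segment 3 (155.3° to 227.8°, simple-harmonic, h = -5): β = 207.3 − 155.3 = 52°, B = 72.5°; Δs = -5/2·(1 − cos(π·0.7172)) = -4.0768; s = 46.0000 − 4.0768 = 41.9232
velocity in seg [155.3°–227.8°] (simple-harmonic), θ in radians: β = 52° = 0.9076 rad, B = 72.5° = 1.2654 rad; ds/dθ = (πh/(2B)) sin(πβ/B) = (π·(-5)/(2·1.2654)) sin(π·0.7172) = -4.816604 mm/rad

s = 41.9232, ds/dθ = -4.8166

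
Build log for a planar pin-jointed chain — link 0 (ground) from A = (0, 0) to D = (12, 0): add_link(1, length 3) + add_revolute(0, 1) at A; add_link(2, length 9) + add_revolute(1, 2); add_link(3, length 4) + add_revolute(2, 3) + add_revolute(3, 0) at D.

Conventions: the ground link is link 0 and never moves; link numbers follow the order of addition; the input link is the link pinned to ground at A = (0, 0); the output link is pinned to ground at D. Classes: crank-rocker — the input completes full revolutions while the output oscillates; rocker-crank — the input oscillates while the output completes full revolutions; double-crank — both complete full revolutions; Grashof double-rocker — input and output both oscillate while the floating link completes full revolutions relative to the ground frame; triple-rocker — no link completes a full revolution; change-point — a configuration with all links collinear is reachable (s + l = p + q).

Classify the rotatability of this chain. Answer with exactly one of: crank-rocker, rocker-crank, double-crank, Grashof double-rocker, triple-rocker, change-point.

lengths: ground=12, input=3, coupler=9, output=4
sorted: s=3 (shortest), l=12 (longest), p+q=13
s + l = 15 vs p + q = 13
s + l > p + q → non-Grashof → no link fully rotates → triple-rocker

triple-rocker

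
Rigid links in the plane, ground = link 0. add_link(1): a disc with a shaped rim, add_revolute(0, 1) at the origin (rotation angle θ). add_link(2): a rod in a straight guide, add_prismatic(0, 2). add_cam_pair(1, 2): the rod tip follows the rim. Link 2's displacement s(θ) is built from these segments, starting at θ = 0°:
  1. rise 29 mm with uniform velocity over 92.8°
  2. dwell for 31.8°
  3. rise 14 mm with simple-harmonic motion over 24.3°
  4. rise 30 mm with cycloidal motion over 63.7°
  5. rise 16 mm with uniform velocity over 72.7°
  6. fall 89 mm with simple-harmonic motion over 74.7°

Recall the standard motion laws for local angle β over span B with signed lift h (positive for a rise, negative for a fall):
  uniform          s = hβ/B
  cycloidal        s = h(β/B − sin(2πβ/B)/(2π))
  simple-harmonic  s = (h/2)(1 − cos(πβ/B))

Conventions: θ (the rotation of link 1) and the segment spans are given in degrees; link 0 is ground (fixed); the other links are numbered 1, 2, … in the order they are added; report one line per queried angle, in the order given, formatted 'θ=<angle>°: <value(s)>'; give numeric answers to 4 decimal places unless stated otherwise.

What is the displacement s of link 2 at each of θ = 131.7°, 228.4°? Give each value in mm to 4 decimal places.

segment 1 (0° to 92.8°, uniform, h = 29) is passed completely: s = 0.0000 + (29) = 29.0000
segment 2 (92.8° to 124.6°, dwell): s unchanged at 29.0000
θ = 131.7° falls in segment 3 (124.6° to 148.9°, simple-harmonic, h = 14): β = 131.7 − 124.6 = 7.1°, B = 24.3°; Δs = 14/2·(1 − cos(π·0.2922)) = 2.7477; s = 29.0000 + 2.7477 = 31.7477
segment 3 (124.6° to 148.9°, simple-harmonic, h = 14) is passed completely: s = 29.0000 + (14) = 43.0000
segment 4 (148.9° to 212.6°, cycloidal, h = 30) is passed completely: s = 43.0000 + (30) = 73.0000
θ = 228.4° falls in segment 5 (212.6° to 285.3°, uniform, h = 16): β = 228.4 − 212.6 = 15.8°, B = 72.7°; Δs = 16·15.8/72.7 = 3.4773; s = 73.0000 + 3.4773 = 76.4773

θ=131.7°: 31.7477
θ=228.4°: 76.4773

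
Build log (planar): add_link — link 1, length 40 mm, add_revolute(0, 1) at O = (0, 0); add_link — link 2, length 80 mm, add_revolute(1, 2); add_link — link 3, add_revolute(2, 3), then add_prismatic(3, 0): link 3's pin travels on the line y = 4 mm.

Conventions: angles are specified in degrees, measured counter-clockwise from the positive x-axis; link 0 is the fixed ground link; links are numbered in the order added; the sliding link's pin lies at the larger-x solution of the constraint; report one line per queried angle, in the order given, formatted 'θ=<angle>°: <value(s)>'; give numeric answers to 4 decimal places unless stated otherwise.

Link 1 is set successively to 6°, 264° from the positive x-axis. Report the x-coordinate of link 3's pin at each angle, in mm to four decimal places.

geometry: r = 40 mm, L = 80 mm, e = 4 mm
θ=6°: crank pin P = (r cos θ, r sin θ) = (39.780876, 4.181139)
θ=6°: h = r sin θ − e = 4.181139 − 4 = 0.181139
θ=6°: x = r cos θ + √(L² − h²) = 39.780876 + 79.999795 = 119.780671
θ=264°: crank pin P = (r cos θ, r sin θ) = (-4.181139, -39.780876)
θ=264°: h = r sin θ − e = -39.780876 − 4 = -43.780876
θ=264°: x = r cos θ + √(L² − h²) = -4.181139 + 66.956963 = 62.775825

θ=6°: 119.7807
θ=264°: 62.7758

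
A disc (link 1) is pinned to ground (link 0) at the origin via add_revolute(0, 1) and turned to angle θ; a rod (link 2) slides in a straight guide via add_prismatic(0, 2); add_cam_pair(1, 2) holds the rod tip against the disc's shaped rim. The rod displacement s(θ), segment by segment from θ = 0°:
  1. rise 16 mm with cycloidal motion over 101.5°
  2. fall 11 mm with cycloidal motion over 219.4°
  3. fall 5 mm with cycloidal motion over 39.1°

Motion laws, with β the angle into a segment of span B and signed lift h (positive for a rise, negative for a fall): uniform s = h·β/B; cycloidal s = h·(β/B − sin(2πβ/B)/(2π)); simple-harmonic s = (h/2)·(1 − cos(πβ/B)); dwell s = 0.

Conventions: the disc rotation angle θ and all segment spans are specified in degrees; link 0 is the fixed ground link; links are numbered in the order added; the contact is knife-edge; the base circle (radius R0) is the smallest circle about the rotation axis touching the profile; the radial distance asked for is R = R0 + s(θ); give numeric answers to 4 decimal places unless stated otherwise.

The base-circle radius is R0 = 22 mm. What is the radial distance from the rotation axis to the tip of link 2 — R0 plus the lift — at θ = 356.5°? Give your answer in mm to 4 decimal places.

segment 1 (0° to 101.5°, cycloidal, h = 16) is passed completely: s = 0.0000 + (16) = 16.0000
segment 2 (101.5° to 320.9°, cycloidal, h = -11) is passed completely: s = 16.0000 + (-11) = 5.0000
θ = 356.5° falls in segment 3 (320.9° to 360°, cycloidal, h = -5): β = 356.5 − 320.9 = 35.6°, B = 39.1°; Δs = -5·(0.9105 − sin(2π·0.9105)/(2π)) = -4.9768; s = 5.0000 − 4.9768 = 0.0232
R = R0 + s = 22 + 0.0232 = 22.0232

22.0232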